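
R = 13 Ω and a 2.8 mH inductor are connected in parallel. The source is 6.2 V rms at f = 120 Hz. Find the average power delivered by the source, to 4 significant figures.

2.957 W

ω = 2πf = 754.0 rad/s
X_L = ωL = 2.111 Ω
Parallel: admittances add. Y = 1/R + 1/(jωL)
Y = (0.07692 − j0.4737) S
|Y| = 0.4799 S → |Z| = 1/|Y| = 2.084 Ω, ∠Z = −∠Y = 80.78°
I = V/|Z| = 2.975 A
P = VI cos φ = 6.2 × 2.975 × cos(80.78°) = 2.957 W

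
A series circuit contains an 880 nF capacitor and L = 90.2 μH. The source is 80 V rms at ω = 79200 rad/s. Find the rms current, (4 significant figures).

11.10 A

X_L = ωL = 7.144 Ω
X_C = 1/(ωC) = 14.35 Ω
Net reactance X = X_L − X_C = -7.204 Ω
Z = − j7.204 Ω
|Z| = √(0² + 7.204²) = 7.204 Ω
I = V/|Z| = 80/7.204 = 11.10 A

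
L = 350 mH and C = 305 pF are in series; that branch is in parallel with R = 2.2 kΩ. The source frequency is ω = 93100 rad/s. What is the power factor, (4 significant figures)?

0.7672

X_L = ωL = 32580 Ω
X_C = 1/(ωC) = 35220 Ω
Branch 1: Z₁ = R = 2200 Ω
Branch 2 (series LC): Z₂ = j(X_L − X_C) = −j2632 Ω
Parallel: Z = Z₁Z₂/(Z₁+Z₂), |Z| = 1688 Ω, ∠Z = -39.89°
cos φ = cos(-39.89°) = 0.7672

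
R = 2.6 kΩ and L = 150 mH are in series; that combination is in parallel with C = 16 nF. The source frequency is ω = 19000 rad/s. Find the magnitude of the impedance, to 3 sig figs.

X_L = ωL = 2850 Ω
X_C = 1/(ωC) = 3290 Ω
Branch 1 (R+jX_L): Z₁ = 2600 + j2850 Ω, |Z₁| = 3860 Ω
Branch 2 (−jX_C): Z₂ = −j3290 Ω
Parallel: Z = Z₁Z₂/(Z₁+Z₂), |Z| = 4810 Ω, ∠Z = -32.8°

4810 Ω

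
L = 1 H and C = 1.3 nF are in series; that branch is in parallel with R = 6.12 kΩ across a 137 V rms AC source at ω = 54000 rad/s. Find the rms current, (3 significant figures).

X_L = ωL = 54000 Ω
X_C = 1/(ωC) = 14200 Ω
Branch 1: Z₁ = R = 6120 Ω
Branch 2 (series LC): Z₂ = j(X_L − X_C) = j39800 Ω
Parallel: Z = Z₁Z₂/(Z₁+Z₂), |Z| = 6050 Ω, ∠Z = 8.75°
I = V/|Z| = 137/6050 = 22.6 mA

22.6 mA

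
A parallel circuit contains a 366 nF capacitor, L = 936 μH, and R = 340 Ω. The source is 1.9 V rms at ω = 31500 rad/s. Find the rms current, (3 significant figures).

42.9 mA

X_L = ωL = 29.5 Ω
X_C = 1/(ωC) = 86.7 Ω
Parallel: admittances add. Y = 1/R + 1/(jωL) + jωC
Y = (0.00294 − j0.0224) S
|Y| = 0.0226 S → |Z| = 1/|Y| = 44.3 Ω, ∠Z = −∠Y = 82.5°
I = V/|Z| = 1.9/44.3 = 42.9 mA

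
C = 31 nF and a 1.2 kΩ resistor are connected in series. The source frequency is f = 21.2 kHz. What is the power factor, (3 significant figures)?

ω = 2πf = 133200 rad/s
X_C = 1/(ωC) = 242 Ω
Z = 1200 − j242 Ω
|Z| = √(1200² + 242²) = 1220 Ω
∠Z = arctan(-242/1200) = -11.4°
cos φ = cos(-11.4°) = 0.980

0.980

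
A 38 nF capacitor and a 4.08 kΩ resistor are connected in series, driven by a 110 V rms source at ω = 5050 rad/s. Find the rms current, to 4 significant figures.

16.62 mA

X_C = 1/(ωC) = 5211 Ω
Z = 4080 − j5211 Ω
|Z| = √(4080² + 5211²) = 6618 Ω
I = V/|Z| = 110/6618 = 16.62 mA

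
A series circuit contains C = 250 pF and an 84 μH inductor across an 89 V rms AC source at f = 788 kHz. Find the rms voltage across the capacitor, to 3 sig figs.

ω = 2πf = 4.951e+06 rad/s
X_L = ωL = 416 Ω
X_C = 1/(ωC) = 808 Ω
Net reactance X = X_L − X_C = -392 Ω
Z = − j392 Ω
|Z| = √(0² + 392²) = 392 Ω
I = V/|Z| = 227 mA
V_C = I·|Z_C| = 0.227 × 808 = 183 V

183 V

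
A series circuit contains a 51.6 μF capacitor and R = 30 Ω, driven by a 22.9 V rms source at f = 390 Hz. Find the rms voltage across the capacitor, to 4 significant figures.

ω = 2πf = 2450 rad/s
X_C = 1/(ωC) = 7.909 Ω
Z = 30.00 − j7.909 Ω
|Z| = √(30.00² + 7.909²) = 31.02 Ω
I = V/|Z| = 738.1 mA
V_C = I·|Z_C| = 0.7381 × 7.909 = 5.838 V

5.838 V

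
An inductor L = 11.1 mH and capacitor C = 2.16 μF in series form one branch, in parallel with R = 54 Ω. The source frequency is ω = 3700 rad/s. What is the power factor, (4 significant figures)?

X_L = ωL = 41.07 Ω
X_C = 1/(ωC) = 125.1 Ω
Branch 1: Z₁ = R = 54.00 Ω
Branch 2 (series LC): Z₂ = j(X_L − X_C) = −j84.06 Ω
Parallel: Z = Z₁Z₂/(Z₁+Z₂), |Z| = 45.43 Ω, ∠Z = -32.72°
cos φ = cos(-32.72°) = 0.8413

0.8413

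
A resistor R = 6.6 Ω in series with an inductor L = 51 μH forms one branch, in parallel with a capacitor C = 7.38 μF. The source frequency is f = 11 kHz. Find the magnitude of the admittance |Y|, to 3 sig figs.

ω = 2πf = 69120 rad/s
X_L = ωL = 3.52 Ω
X_C = 1/(ωC) = 1.96 Ω
Branch 1 (R+jX_L): Z₁ = 6.60 + j3.52 Ω, |Z₁| = 7.48 Ω
Branch 2 (−jX_C): Z₂ = −j1.96 Ω
Parallel: Z = Z₁Z₂/(Z₁+Z₂), |Z| = 2.16 Ω, ∠Z = -75.2°
|Y| = 1/|Z| = 462 mS

462 mS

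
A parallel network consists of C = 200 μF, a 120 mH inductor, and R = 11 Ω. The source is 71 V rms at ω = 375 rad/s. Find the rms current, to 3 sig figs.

7.46 A

X_L = ωL = 45.0 Ω
X_C = 1/(ωC) = 13.3 Ω
Parallel: admittances add. Y = 1/R + 1/(jωL) + jωC
Y = (0.0909 + j0.0528) S
|Y| = 0.105 S → |Z| = 1/|Y| = 9.51 Ω, ∠Z = −∠Y = -30.1°
I = V/|Z| = 71/9.51 = 7.46 A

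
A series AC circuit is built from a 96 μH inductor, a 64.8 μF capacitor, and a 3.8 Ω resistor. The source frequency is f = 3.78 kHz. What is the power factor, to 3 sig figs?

ω = 2πf = 23750 rad/s
X_L = ωL = 2.28 Ω
X_C = 1/(ωC) = 0.650 Ω
Net reactance X = X_L − X_C = 1.63 Ω
Z = 3.80 + j1.63 Ω
|Z| = √(3.80² + 1.63²) = 4.13 Ω
∠Z = arctan(1.63/3.80) = 23.2°
cos φ = cos(23.2°) = 0.919

0.919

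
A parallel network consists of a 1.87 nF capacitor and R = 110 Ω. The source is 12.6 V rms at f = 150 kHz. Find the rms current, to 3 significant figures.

117 mA

ω = 2πf = 942500 rad/s
X_C = 1/(ωC) = 567 Ω
Parallel: admittances add. Y = 1/R + jωC
Y = (0.00909 + j0.00176) S
|Y| = 0.00926 S → |Z| = 1/|Y| = 108 Ω, ∠Z = −∠Y = -11.0°
I = V/|Z| = 12.6/108 = 117 mA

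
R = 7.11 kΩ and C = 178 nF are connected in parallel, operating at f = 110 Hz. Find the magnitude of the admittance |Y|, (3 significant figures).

187 μS

ω = 2πf = 691.2 rad/s
X_C = 1/(ωC) = 8130 Ω
Parallel: admittances add. Y = 1/R + jωC
Y = (0.000141 + j0.000123) S
|Y| = 0.000187 S → |Z| = 1/|Y| = 5350 Ω, ∠Z = −∠Y = -41.2°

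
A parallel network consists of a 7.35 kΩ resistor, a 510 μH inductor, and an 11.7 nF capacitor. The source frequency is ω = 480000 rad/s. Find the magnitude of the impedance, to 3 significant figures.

651 Ω

X_L = ωL = 245 Ω
X_C = 1/(ωC) = 178 Ω
Parallel: admittances add. Y = 1/R + 1/(jωL) + jωC
Y = (0.000136 + j0.00153) S
|Y| = 0.00154 S → |Z| = 1/|Y| = 651 Ω, ∠Z = −∠Y = -84.9°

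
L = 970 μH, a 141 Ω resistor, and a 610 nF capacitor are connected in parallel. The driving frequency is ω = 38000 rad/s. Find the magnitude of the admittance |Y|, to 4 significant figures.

X_L = ωL = 36.86 Ω
X_C = 1/(ωC) = 43.14 Ω
Parallel: admittances add. Y = 1/R + 1/(jωL) + jωC
Y = (0.007092 − j0.003950) S
|Y| = 0.008118 S → |Z| = 1/|Y| = 123.2 Ω, ∠Z = −∠Y = 29.11°

8.118 mS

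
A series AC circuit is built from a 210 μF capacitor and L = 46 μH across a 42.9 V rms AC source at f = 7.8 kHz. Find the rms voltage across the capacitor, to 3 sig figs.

ω = 2πf = 49010 rad/s
X_L = ωL = 2.25 Ω
X_C = 1/(ωC) = 0.0972 Ω
Net reactance X = X_L − X_C = 2.16 Ω
Z = j2.16 Ω
|Z| = √(0² + 2.16²) = 2.16 Ω
I = V/|Z| = 19.9 A
V_C = I·|Z_C| = 19.9 × 0.0972 = 1.93 V

1.93 V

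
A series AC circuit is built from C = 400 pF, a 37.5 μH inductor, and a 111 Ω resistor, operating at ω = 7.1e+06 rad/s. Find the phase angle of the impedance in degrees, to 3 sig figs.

-37.7°

X_L = ωL = 266 Ω
X_C = 1/(ωC) = 352 Ω
Net reactance X = X_L − X_C = -85.9 Ω
Z = 111 − j85.9 Ω
|Z| = √(111² + 85.9²) = 140 Ω
∠Z = arctan(-85.9/111) = -37.7°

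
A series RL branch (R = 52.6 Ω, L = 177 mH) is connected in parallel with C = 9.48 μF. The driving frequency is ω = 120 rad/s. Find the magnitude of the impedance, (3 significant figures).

X_L = ωL = 21.2 Ω
X_C = 1/(ωC) = 879 Ω
Branch 1 (R+jX_L): Z₁ = 52.6 + j21.2 Ω, |Z₁| = 56.7 Ω
Branch 2 (−jX_C): Z₂ = −j879 Ω
Parallel: Z = Z₁Z₂/(Z₁+Z₂), |Z| = 58.0 Ω, ∠Z = 18.5°

58.0 Ω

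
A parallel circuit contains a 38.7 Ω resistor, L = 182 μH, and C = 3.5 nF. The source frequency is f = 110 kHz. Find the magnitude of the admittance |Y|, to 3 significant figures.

26.4 mS

ω = 2πf = 691200 rad/s
X_L = ωL = 126 Ω
X_C = 1/(ωC) = 413 Ω
Parallel: admittances add. Y = 1/R + 1/(jωL) + jωC
Y = (0.0258 − j0.00553) S
|Y| = 0.0264 S → |Z| = 1/|Y| = 37.8 Ω, ∠Z = −∠Y = 12.1°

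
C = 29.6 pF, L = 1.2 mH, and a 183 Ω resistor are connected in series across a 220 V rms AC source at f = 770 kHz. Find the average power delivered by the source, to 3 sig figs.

ω = 2πf = 4.838e+06 rad/s
X_L = ωL = 5810 Ω
X_C = 1/(ωC) = 6980 Ω
Net reactance X = X_L − X_C = -1180 Ω
Z = 183 − j1180 Ω
|Z| = √(183² + 1180²) = 1190 Ω
∠Z = arctan(-1180/183) = -81.2°
I = V/|Z| = 185 mA
P = VI cos φ = 220 × 0.185 × cos(-81.2°) = 6.24 W

6.24 W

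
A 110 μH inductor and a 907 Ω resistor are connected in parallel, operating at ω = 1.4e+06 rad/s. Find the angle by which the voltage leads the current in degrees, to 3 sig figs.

80.4°

X_L = ωL = 154 Ω
Parallel: admittances add. Y = 1/R + 1/(jωL)
Y = (0.00110 − j0.00649) S
|Y| = 0.00659 S → |Z| = 1/|Y| = 152 Ω, ∠Z = −∠Y = 80.4°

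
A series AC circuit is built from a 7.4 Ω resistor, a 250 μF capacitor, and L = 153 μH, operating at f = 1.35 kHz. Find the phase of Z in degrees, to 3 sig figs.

ω = 2πf = 8482 rad/s
X_L = ωL = 1.30 Ω
X_C = 1/(ωC) = 0.472 Ω
Net reactance X = X_L − X_C = 0.826 Ω
Z = 7.40 + j0.826 Ω
|Z| = √(7.40² + 0.826²) = 7.45 Ω
∠Z = arctan(0.826/7.40) = 6.37°

6.37°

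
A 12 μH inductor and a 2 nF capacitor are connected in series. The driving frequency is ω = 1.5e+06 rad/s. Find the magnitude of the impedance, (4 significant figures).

315.3 Ω

X_L = ωL = 18.00 Ω
X_C = 1/(ωC) = 333.3 Ω
Net reactance X = X_L − X_C = -315.3 Ω
Z = − j315.3 Ω
|Z| = √(0² + 315.3²) = 315.3 Ω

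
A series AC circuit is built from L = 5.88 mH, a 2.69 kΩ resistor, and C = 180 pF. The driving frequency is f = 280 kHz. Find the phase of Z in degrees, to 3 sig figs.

69.5°

ω = 2πf = 1.759e+06 rad/s
X_L = ωL = 10300 Ω
X_C = 1/(ωC) = 3160 Ω
Net reactance X = X_L − X_C = 7190 Ω
Z = 2690 + j7190 Ω
|Z| = √(2690² + 7190²) = 7670 Ω
∠Z = arctan(7190/2690) = 69.5°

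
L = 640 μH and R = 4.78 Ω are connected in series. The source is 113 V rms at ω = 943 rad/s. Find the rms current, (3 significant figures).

X_L = ωL = 0.604 Ω
Z = 4.78 + j0.604 Ω
|Z| = √(4.78² + 0.604²) = 4.82 Ω
I = V/|Z| = 113/4.82 = 23.5 A

23.5 A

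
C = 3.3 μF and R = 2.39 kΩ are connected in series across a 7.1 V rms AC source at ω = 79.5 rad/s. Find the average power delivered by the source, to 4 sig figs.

X_C = 1/(ωC) = 3812 Ω
Z = 2390 − j3812 Ω
|Z| = √(2390² + 3812²) = 4499 Ω
∠Z = arctan(-3812/2390) = -57.91°
I = V/|Z| = 1.578 mA
P = VI cos φ = 7.1 × 0.001578 × cos(-57.91°) = 5.952 mW

5.952 mW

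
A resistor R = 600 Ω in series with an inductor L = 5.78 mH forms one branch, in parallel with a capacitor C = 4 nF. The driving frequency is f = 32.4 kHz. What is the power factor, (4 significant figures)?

0.9264

ω = 2πf = 203600 rad/s
X_L = ωL = 1177 Ω
X_C = 1/(ωC) = 1228 Ω
Branch 1 (R+jX_L): Z₁ = 600.0 + j1177 Ω, |Z₁| = 1321 Ω
Branch 2 (−jX_C): Z₂ = −j1228 Ω
Parallel: Z = Z₁Z₂/(Z₁+Z₂), |Z| = 2694 Ω, ∠Z = -22.12°
cos φ = cos(-22.12°) = 0.9264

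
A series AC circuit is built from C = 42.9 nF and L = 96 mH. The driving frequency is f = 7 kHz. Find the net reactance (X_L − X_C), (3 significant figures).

3690 Ω

ω = 2πf = 43980 rad/s
X_L = ωL = 4220 Ω
X_C = 1/(ωC) = 530 Ω
X = 4220 − 530 = 3690 Ω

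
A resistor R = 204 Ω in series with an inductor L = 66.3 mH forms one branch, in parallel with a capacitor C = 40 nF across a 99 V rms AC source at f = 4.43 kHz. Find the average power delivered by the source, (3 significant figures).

ω = 2πf = 27830 rad/s
X_L = ωL = 1850 Ω
X_C = 1/(ωC) = 898 Ω
Branch 1 (R+jX_L): Z₁ = 204 + j1850 Ω, |Z₁| = 1860 Ω
Branch 2 (−jX_C): Z₂ = −j898 Ω
Parallel: Z = Z₁Z₂/(Z₁+Z₂), |Z| = 1720 Ω, ∠Z = -84.2°
I = V/|Z| = 57.5 mA
P = VI cos φ = 99 × 0.0575 × cos(-84.2°) = 580 mW

580 mW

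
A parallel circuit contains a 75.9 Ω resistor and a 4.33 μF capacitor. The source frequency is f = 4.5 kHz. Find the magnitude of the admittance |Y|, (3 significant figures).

123 mS

ω = 2πf = 28270 rad/s
X_C = 1/(ωC) = 8.17 Ω
Parallel: admittances add. Y = 1/R + jωC
Y = (0.0132 + j0.122) S
|Y| = 0.123 S → |Z| = 1/|Y| = 8.12 Ω, ∠Z = −∠Y = -83.9°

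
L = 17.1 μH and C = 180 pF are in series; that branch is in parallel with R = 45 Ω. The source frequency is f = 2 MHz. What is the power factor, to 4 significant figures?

0.9809

ω = 2πf = 1.257e+07 rad/s
X_L = ωL = 214.9 Ω
X_C = 1/(ωC) = 442.1 Ω
Branch 1: Z₁ = R = 45.00 Ω
Branch 2 (series LC): Z₂ = j(X_L − X_C) = −j227.2 Ω
Parallel: Z = Z₁Z₂/(Z₁+Z₂), |Z| = 44.14 Ω, ∠Z = -11.20°
cos φ = cos(-11.20°) = 0.9809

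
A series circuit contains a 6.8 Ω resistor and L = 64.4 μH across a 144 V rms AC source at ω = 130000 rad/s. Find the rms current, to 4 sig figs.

X_L = ωL = 8.372 Ω
Z = 6.800 + j8.372 Ω
|Z| = √(6.800² + 8.372²) = 10.79 Ω
I = V/|Z| = 144/10.79 = 13.35 A

13.35 A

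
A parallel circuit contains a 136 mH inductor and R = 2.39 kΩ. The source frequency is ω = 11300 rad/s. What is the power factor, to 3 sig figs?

0.541

X_L = ωL = 1540 Ω
Parallel: admittances add. Y = 1/R + 1/(jωL)
Y = (0.000418 − j0.000651) S
|Y| = 0.000774 S → |Z| = 1/|Y| = 1290 Ω, ∠Z = −∠Y = 57.3°
cos φ = cos(57.3°) = 0.541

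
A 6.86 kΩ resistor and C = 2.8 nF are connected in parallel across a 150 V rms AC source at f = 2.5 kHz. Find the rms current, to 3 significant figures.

ω = 2πf = 15710 rad/s
X_C = 1/(ωC) = 22700 Ω
Parallel: admittances add. Y = 1/R + jωC
Y = (0.000146 + j4.4e-05) S
|Y| = 0.000152 S → |Z| = 1/|Y| = 6570 Ω, ∠Z = −∠Y = -16.8°
I = V/|Z| = 150/6570 = 22.8 mA

22.8 mA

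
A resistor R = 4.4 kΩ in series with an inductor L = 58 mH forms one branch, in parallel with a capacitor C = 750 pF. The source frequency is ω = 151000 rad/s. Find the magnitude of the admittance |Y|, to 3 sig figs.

50.8 μS

X_L = ωL = 8760 Ω
X_C = 1/(ωC) = 8830 Ω
Branch 1 (R+jX_L): Z₁ = 4400 + j8760 Ω, |Z₁| = 9800 Ω
Branch 2 (−jX_C): Z₂ = −j8830 Ω
Parallel: Z = Z₁Z₂/(Z₁+Z₂), |Z| = 19700 Ω, ∠Z = -25.7°
|Y| = 1/|Z| = 50.8 μS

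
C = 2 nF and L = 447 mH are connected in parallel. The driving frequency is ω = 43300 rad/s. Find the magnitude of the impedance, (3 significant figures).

28600 Ω

X_L = ωL = 19400 Ω
X_C = 1/(ωC) = 11500 Ω
Parallel: admittances add. Y = 1/(jωL) + jωC
Y = (0 + j3.49e-05) S
|Y| = 3.49e-05 S → |Z| = 1/|Y| = 28600 Ω, ∠Z = −∠Y = -90.0°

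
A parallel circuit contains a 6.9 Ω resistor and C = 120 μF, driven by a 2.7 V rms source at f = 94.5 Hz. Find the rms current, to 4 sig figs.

ω = 2πf = 593.8 rad/s
X_C = 1/(ωC) = 14.03 Ω
Parallel: admittances add. Y = 1/R + jωC
Y = (0.1449 + j0.07125) S
|Y| = 0.1615 S → |Z| = 1/|Y| = 6.192 Ω, ∠Z = −∠Y = -26.18°
I = V/|Z| = 2.7/6.192 = 436.0 mA

436.0 mA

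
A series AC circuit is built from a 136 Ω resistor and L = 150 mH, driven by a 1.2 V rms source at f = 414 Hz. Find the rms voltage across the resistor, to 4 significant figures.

0.3950 V

ω = 2πf = 2601 rad/s
X_L = ωL = 390.2 Ω
Z = 136.0 + j390.2 Ω
|Z| = √(136.0² + 390.2²) = 413.2 Ω
I = V/|Z| = 2.904 mA
V_R = I·|Z_R| = 0.002904 × 136.0 = 0.3950 V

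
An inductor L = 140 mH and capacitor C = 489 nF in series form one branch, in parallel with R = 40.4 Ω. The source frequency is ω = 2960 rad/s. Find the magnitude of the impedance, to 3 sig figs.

40.0 Ω

X_L = ωL = 414 Ω
X_C = 1/(ωC) = 691 Ω
Branch 1: Z₁ = R = 40.4 Ω
Branch 2 (series LC): Z₂ = j(X_L − X_C) = −j276 Ω
Parallel: Z = Z₁Z₂/(Z₁+Z₂), |Z| = 40.0 Ω, ∠Z = -8.31°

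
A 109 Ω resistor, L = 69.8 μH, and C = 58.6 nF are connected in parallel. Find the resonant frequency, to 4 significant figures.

78.69 kHz

ω₀ = 1/√(LC) = 1/√(6.98e-05 × 5.86e-08) = 494500 rad/s
f₀ = ω₀/(2π) = 78.69 kHz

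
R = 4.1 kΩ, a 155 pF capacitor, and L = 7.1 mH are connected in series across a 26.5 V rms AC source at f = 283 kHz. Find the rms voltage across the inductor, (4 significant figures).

33.84 V

ω = 2πf = 1.778e+06 rad/s
X_L = ωL = 12620 Ω
X_C = 1/(ωC) = 3628 Ω
Net reactance X = X_L − X_C = 8997 Ω
Z = 4100 + j8997 Ω
|Z| = √(4100² + 8997²) = 9887 Ω
I = V/|Z| = 2.680 mA
V_L = I·|Z_L| = 0.002680 × 12620 = 33.84 V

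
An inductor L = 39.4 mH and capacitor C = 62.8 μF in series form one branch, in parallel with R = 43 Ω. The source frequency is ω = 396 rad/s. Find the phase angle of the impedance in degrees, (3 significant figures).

-60.2°

X_L = ωL = 15.6 Ω
X_C = 1/(ωC) = 40.2 Ω
Branch 1: Z₁ = R = 43.0 Ω
Branch 2 (series LC): Z₂ = j(X_L − X_C) = −j24.6 Ω
Parallel: Z = Z₁Z₂/(Z₁+Z₂), |Z| = 21.4 Ω, ∠Z = -60.2°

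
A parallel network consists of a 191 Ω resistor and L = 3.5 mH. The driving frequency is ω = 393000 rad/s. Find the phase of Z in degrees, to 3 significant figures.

X_L = ωL = 1380 Ω
Parallel: admittances add. Y = 1/R + 1/(jωL)
Y = (0.00524 − j0.000727) S
|Y| = 0.00529 S → |Z| = 1/|Y| = 189 Ω, ∠Z = −∠Y = 7.91°

7.91°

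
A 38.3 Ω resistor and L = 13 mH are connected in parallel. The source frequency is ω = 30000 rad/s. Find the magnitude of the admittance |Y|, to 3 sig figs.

X_L = ωL = 390 Ω
Parallel: admittances add. Y = 1/R + 1/(jωL)
Y = (0.0261 − j0.00256) S
|Y| = 0.0262 S → |Z| = 1/|Y| = 38.1 Ω, ∠Z = −∠Y = 5.61°

26.2 mS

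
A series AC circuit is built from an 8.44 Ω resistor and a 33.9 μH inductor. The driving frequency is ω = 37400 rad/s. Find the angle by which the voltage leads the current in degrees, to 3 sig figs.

X_L = ωL = 1.27 Ω
Z = 8.44 + j1.27 Ω
|Z| = √(8.44² + 1.27²) = 8.53 Ω
∠Z = arctan(1.27/8.44) = 8.54°

8.54°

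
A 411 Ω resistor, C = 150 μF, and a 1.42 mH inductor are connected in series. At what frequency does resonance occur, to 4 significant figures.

344.9 Hz

ω₀ = 1/√(LC) = 1/√(0.00142 × 0.00015) = 2167 rad/s
f₀ = ω₀/(2π) = 344.9 Hz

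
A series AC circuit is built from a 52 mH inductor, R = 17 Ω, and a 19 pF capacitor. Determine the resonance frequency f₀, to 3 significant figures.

ω₀ = 1/√(LC) = 1/√(0.052 × 1.9e-11) = 1.006e+06 rad/s
f₀ = ω₀/(2π) = 160 kHz

160 kHz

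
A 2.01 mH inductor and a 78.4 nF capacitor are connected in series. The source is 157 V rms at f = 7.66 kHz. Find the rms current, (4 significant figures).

ω = 2πf = 48130 rad/s
X_L = ωL = 96.74 Ω
X_C = 1/(ωC) = 265.0 Ω
Net reactance X = X_L − X_C = -168.3 Ω
Z = − j168.3 Ω
|Z| = √(0² + 168.3²) = 168.3 Ω
I = V/|Z| = 157/168.3 = 933.0 mA

933.0 mA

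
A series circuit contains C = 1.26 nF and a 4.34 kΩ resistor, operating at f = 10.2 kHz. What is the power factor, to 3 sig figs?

0.331

ω = 2πf = 64090 rad/s
X_C = 1/(ωC) = 12400 Ω
Z = 4340 − j12400 Ω
|Z| = √(4340² + 12400²) = 13100 Ω
∠Z = arctan(-12400/4340) = -70.7°
cos φ = cos(-70.7°) = 0.331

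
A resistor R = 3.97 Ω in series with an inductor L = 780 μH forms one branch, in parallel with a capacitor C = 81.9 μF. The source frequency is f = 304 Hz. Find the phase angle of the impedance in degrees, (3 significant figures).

ω = 2πf = 1910 rad/s
X_L = ωL = 1.49 Ω
X_C = 1/(ωC) = 6.39 Ω
Branch 1 (R+jX_L): Z₁ = 3.97 + j1.49 Ω, |Z₁| = 4.24 Ω
Branch 2 (−jX_C): Z₂ = −j6.39 Ω
Parallel: Z = Z₁Z₂/(Z₁+Z₂), |Z| = 4.30 Ω, ∠Z = -18.4°

-18.4°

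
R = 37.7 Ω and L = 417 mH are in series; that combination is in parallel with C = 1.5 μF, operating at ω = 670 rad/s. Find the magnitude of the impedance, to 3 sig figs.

X_L = ωL = 279 Ω
X_C = 1/(ωC) = 995 Ω
Branch 1 (R+jX_L): Z₁ = 37.7 + j279 Ω, |Z₁| = 282 Ω
Branch 2 (−jX_C): Z₂ = −j995 Ω
Parallel: Z = Z₁Z₂/(Z₁+Z₂), |Z| = 391 Ω, ∠Z = 79.3°

391 Ω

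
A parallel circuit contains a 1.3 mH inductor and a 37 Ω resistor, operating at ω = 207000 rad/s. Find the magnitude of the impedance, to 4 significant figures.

36.66 Ω

X_L = ωL = 269.1 Ω
Parallel: admittances add. Y = 1/R + 1/(jωL)
Y = (0.02703 − j0.003716) S
|Y| = 0.02728 S → |Z| = 1/|Y| = 36.66 Ω, ∠Z = −∠Y = 7.829°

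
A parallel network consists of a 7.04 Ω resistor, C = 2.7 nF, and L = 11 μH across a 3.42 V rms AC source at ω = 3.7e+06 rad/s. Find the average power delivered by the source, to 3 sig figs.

1.66 W

X_L = ωL = 40.7 Ω
X_C = 1/(ωC) = 100 Ω
Parallel: admittances add. Y = 1/R + 1/(jωL) + jωC
Y = (0.142 − j0.0146) S
|Y| = 0.143 S → |Z| = 1/|Y| = 7.00 Ω, ∠Z = −∠Y = 5.86°
I = V/|Z| = 488 mA
P = VI cos φ = 3.42 × 0.488 × cos(5.86°) = 1.66 W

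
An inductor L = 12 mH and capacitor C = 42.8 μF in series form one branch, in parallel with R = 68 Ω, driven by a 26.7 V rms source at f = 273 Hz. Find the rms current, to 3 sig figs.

3.85 A

ω = 2πf = 1715 rad/s
X_L = ωL = 20.6 Ω
X_C = 1/(ωC) = 13.6 Ω
Branch 1: Z₁ = R = 68.0 Ω
Branch 2 (series LC): Z₂ = j(X_L − X_C) = j6.96 Ω
Parallel: Z = Z₁Z₂/(Z₁+Z₂), |Z| = 6.93 Ω, ∠Z = 84.2°
I = V/|Z| = 26.7/6.93 = 3.85 A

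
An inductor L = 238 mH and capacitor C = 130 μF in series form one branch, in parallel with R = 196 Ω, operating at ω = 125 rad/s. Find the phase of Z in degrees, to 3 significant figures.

-80.8°

X_L = ωL = 29.8 Ω
X_C = 1/(ωC) = 61.5 Ω
Branch 1: Z₁ = R = 196 Ω
Branch 2 (series LC): Z₂ = j(X_L − X_C) = −j31.8 Ω
Parallel: Z = Z₁Z₂/(Z₁+Z₂), |Z| = 31.4 Ω, ∠Z = -80.8°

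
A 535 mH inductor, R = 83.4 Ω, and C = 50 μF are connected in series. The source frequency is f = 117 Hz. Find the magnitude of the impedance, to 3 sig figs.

ω = 2πf = 735.1 rad/s
X_L = ωL = 393 Ω
X_C = 1/(ωC) = 27.2 Ω
Net reactance X = X_L − X_C = 366 Ω
Z = 83.4 + j366 Ω
|Z| = √(83.4² + 366²) = 375 Ω

375 Ω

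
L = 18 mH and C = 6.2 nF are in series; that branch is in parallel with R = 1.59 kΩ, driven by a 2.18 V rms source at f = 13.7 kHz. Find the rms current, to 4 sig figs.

ω = 2πf = 86080 rad/s
X_L = ωL = 1549 Ω
X_C = 1/(ωC) = 1874 Ω
Branch 1: Z₁ = R = 1590 Ω
Branch 2 (series LC): Z₂ = j(X_L − X_C) = −j324.3 Ω
Parallel: Z = Z₁Z₂/(Z₁+Z₂), |Z| = 317.8 Ω, ∠Z = -78.47°
I = V/|Z| = 2.18/317.8 = 6.861 mA

6.861 mA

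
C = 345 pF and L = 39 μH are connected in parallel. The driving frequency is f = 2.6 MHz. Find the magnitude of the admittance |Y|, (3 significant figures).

4.07 mS

ω = 2πf = 1.634e+07 rad/s
X_L = ωL = 637 Ω
X_C = 1/(ωC) = 177 Ω
Parallel: admittances add. Y = 1/(jωL) + jωC
Y = (0 + j0.00407) S
|Y| = 0.00407 S → |Z| = 1/|Y| = 246 Ω, ∠Z = −∠Y = -90.0°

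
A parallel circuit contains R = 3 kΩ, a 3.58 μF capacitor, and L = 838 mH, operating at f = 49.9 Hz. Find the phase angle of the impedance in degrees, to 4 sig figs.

82.92°

ω = 2πf = 313.5 rad/s
X_L = ωL = 262.7 Ω
X_C = 1/(ωC) = 890.9 Ω
Parallel: admittances add. Y = 1/R + 1/(jωL) + jωC
Y = (0.0003333 − j0.002684) S
|Y| = 0.002704 S → |Z| = 1/|Y| = 369.8 Ω, ∠Z = −∠Y = 82.92°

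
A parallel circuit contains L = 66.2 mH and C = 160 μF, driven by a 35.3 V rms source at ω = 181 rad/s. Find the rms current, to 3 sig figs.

X_L = ωL = 12.0 Ω
X_C = 1/(ωC) = 34.5 Ω
Parallel: admittances add. Y = 1/(jωL) + jωC
Y = (0 − j0.0545) S
|Y| = 0.0545 S → |Z| = 1/|Y| = 18.3 Ω, ∠Z = −∠Y = 90.0°
I = V/|Z| = 35.3/18.3 = 1.92 A

1.92 A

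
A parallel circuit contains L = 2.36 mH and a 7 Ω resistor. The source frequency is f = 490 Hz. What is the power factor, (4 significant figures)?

ω = 2πf = 3079 rad/s
X_L = ωL = 7.266 Ω
Parallel: admittances add. Y = 1/R + 1/(jωL)
Y = (0.1429 − j0.1376) S
|Y| = 0.1984 S → |Z| = 1/|Y| = 5.041 Ω, ∠Z = −∠Y = 43.93°
cos φ = cos(43.93°) = 0.7202

0.7202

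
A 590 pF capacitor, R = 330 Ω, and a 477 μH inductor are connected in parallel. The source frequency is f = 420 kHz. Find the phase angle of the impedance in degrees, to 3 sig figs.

-14.1°

ω = 2πf = 2.639e+06 rad/s
X_L = ωL = 1260 Ω
X_C = 1/(ωC) = 642 Ω
Parallel: admittances add. Y = 1/R + 1/(jωL) + jωC
Y = (0.00303 + j0.000763) S
|Y| = 0.00312 S → |Z| = 1/|Y| = 320 Ω, ∠Z = −∠Y = -14.1°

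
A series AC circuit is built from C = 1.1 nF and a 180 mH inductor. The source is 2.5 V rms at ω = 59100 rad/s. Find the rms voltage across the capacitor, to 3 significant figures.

X_L = ωL = 10600 Ω
X_C = 1/(ωC) = 15400 Ω
Net reactance X = X_L − X_C = -4740 Ω
Z = − j4740 Ω
|Z| = √(0² + 4740²) = 4740 Ω
I = V/|Z| = 527 μA
V_C = I·|Z_C| = 0.000527 × 15400 = 8.11 V

8.11 V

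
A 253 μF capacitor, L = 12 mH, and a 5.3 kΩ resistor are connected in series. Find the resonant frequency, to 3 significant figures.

ω₀ = 1/√(LC) = 1/√(0.012 × 0.000253) = 573.9 rad/s
f₀ = ω₀/(2π) = 91.3 Hz

91.3 Hz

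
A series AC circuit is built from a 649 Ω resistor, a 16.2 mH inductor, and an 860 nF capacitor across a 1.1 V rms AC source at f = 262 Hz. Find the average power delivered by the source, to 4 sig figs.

ω = 2πf = 1646 rad/s
X_L = ωL = 26.67 Ω
X_C = 1/(ωC) = 706.4 Ω
Net reactance X = X_L − X_C = -679.7 Ω
Z = 649.0 − j679.7 Ω
|Z| = √(649.0² + 679.7²) = 939.8 Ω
∠Z = arctan(-679.7/649.0) = -46.32°
I = V/|Z| = 1.170 mA
P = VI cos φ = 1.1 × 0.001170 × cos(-46.32°) = 889.2 μW

889.2 μW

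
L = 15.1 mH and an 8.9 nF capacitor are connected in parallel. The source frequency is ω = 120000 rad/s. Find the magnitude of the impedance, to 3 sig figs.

X_L = ωL = 1810 Ω
X_C = 1/(ωC) = 936 Ω
Parallel: admittances add. Y = 1/(jωL) + jωC
Y = (0 + j0.000516) S
|Y| = 0.000516 S → |Z| = 1/|Y| = 1940 Ω, ∠Z = −∠Y = -90.0°

1940 Ω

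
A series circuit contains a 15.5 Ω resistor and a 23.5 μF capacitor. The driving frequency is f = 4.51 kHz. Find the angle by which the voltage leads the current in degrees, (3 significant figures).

ω = 2πf = 28340 rad/s
X_C = 1/(ωC) = 1.50 Ω
Z = 15.5 − j1.50 Ω
|Z| = √(15.5² + 1.50²) = 15.6 Ω
∠Z = arctan(-1.50/15.5) = -5.53°

-5.53°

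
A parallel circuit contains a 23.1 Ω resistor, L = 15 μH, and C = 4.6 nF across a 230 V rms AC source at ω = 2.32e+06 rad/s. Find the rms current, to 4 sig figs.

X_L = ωL = 34.80 Ω
X_C = 1/(ωC) = 93.70 Ω
Parallel: admittances add. Y = 1/R + 1/(jωL) + jωC
Y = (0.04329 − j0.01806) S
|Y| = 0.04691 S → |Z| = 1/|Y| = 21.32 Ω, ∠Z = −∠Y = 22.65°
I = V/|Z| = 230/21.32 = 10.79 A

10.79 A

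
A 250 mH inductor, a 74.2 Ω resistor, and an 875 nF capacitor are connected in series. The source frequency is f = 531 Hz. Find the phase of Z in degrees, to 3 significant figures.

ω = 2πf = 3336 rad/s
X_L = ωL = 834 Ω
X_C = 1/(ωC) = 343 Ω
Net reactance X = X_L − X_C = 492 Ω
Z = 74.2 + j492 Ω
|Z| = √(74.2² + 492²) = 497 Ω
∠Z = arctan(492/74.2) = 81.4°

81.4°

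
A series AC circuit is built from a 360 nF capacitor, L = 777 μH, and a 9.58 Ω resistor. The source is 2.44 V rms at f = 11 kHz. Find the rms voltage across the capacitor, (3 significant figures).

ω = 2πf = 69120 rad/s
X_L = ωL = 53.7 Ω
X_C = 1/(ωC) = 40.2 Ω
Net reactance X = X_L − X_C = 13.5 Ω
Z = 9.58 + j13.5 Ω
|Z| = √(9.58² + 13.5²) = 16.6 Ω
I = V/|Z| = 147 mA
V_C = I·|Z_C| = 0.147 × 40.2 = 5.92 V

5.92 V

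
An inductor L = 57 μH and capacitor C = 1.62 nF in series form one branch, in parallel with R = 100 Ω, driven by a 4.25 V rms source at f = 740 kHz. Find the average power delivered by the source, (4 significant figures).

180.6 mW

ω = 2πf = 4.65e+06 rad/s
X_L = ωL = 265.0 Ω
X_C = 1/(ωC) = 132.8 Ω
Branch 1: Z₁ = R = 100.0 Ω
Branch 2 (series LC): Z₂ = j(X_L − X_C) = j132.3 Ω
Parallel: Z = Z₁Z₂/(Z₁+Z₂), |Z| = 79.77 Ω, ∠Z = 37.09°
I = V/|Z| = 53.28 mA
P = VI cos φ = 4.25 × 0.05328 × cos(37.09°) = 180.6 mW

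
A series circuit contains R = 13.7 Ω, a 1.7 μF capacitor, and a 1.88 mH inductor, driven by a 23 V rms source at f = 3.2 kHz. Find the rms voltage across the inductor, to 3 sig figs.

53.8 V

ω = 2πf = 20110 rad/s
X_L = ωL = 37.8 Ω
X_C = 1/(ωC) = 29.3 Ω
Net reactance X = X_L − X_C = 8.54 Ω
Z = 13.7 + j8.54 Ω
|Z| = √(13.7² + 8.54²) = 16.1 Ω
I = V/|Z| = 1.42 A
V_L = I·|Z_L| = 1.42 × 37.8 = 53.8 V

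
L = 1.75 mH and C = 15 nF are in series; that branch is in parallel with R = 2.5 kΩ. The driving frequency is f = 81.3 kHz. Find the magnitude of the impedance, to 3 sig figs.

730 Ω

ω = 2πf = 510800 rad/s
X_L = ωL = 894 Ω
X_C = 1/(ωC) = 131 Ω
Branch 1: Z₁ = R = 2500 Ω
Branch 2 (series LC): Z₂ = j(X_L − X_C) = j763 Ω
Parallel: Z = Z₁Z₂/(Z₁+Z₂), |Z| = 730 Ω, ∠Z = 73.0°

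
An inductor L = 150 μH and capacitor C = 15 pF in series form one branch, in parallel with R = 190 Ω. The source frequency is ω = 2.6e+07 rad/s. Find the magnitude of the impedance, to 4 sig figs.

188.1 Ω

X_L = ωL = 3900 Ω
X_C = 1/(ωC) = 2564 Ω
Branch 1: Z₁ = R = 190.0 Ω
Branch 2 (series LC): Z₂ = j(X_L − X_C) = j1336 Ω
Parallel: Z = Z₁Z₂/(Z₁+Z₂), |Z| = 188.1 Ω, ∠Z = 8.095°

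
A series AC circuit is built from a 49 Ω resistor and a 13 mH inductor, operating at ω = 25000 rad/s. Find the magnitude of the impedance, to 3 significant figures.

329 Ω

X_L = ωL = 325 Ω
Z = 49.0 + j325 Ω
|Z| = √(49.0² + 325²) = 329 Ω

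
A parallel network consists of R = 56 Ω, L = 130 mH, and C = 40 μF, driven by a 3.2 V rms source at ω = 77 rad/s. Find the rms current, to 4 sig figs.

X_L = ωL = 10.01 Ω
X_C = 1/(ωC) = 324.7 Ω
Parallel: admittances add. Y = 1/R + 1/(jωL) + jωC
Y = (0.01786 − j0.09682) S
|Y| = 0.09845 S → |Z| = 1/|Y| = 10.16 Ω, ∠Z = −∠Y = 79.55°
I = V/|Z| = 3.2/10.16 = 315.0 mA

315.0 mA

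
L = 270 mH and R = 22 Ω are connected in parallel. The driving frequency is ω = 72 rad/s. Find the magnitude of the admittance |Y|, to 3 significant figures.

X_L = ωL = 19.4 Ω
Parallel: admittances add. Y = 1/R + 1/(jωL)
Y = (0.0455 − j0.0514) S
|Y| = 0.0686 S → |Z| = 1/|Y| = 14.6 Ω, ∠Z = −∠Y = 48.5°

68.6 mS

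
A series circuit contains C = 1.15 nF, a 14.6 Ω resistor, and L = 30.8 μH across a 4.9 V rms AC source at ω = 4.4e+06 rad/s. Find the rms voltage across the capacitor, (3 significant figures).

15.2 V

X_L = ωL = 136 Ω
X_C = 1/(ωC) = 198 Ω
Net reactance X = X_L − X_C = -62.1 Ω
Z = 14.6 − j62.1 Ω
|Z| = √(14.6² + 62.1²) = 63.8 Ω
I = V/|Z| = 76.8 mA
V_C = I·|Z_C| = 0.0768 × 198 = 15.2 V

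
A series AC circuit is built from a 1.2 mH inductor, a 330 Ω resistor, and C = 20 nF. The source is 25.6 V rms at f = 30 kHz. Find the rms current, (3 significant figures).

77.0 mA

ω = 2πf = 188500 rad/s
X_L = ωL = 226 Ω
X_C = 1/(ωC) = 265 Ω
Net reactance X = X_L − X_C = -39.1 Ω
Z = 330 − j39.1 Ω
|Z| = √(330² + 39.1²) = 332 Ω
I = V/|Z| = 25.6/332 = 77.0 mA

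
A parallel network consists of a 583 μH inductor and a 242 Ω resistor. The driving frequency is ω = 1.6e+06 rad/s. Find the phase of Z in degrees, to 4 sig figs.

14.54°

X_L = ωL = 932.8 Ω
Parallel: admittances add. Y = 1/R + 1/(jωL)
Y = (0.004132 − j0.001072) S
|Y| = 0.004269 S → |Z| = 1/|Y| = 234.2 Ω, ∠Z = −∠Y = 14.54°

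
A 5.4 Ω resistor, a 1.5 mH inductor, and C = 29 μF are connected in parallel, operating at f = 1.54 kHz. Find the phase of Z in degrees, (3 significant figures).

-48.8°

ω = 2πf = 9676 rad/s
X_L = ωL = 14.5 Ω
X_C = 1/(ωC) = 3.56 Ω
Parallel: admittances add. Y = 1/R + 1/(jωL) + jωC
Y = (0.185 + j0.212) S
|Y| = 0.281 S → |Z| = 1/|Y| = 3.56 Ω, ∠Z = −∠Y = -48.8°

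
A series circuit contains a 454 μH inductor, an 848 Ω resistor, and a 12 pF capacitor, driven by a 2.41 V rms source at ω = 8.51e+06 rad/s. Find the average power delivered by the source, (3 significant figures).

137 μW

X_L = ωL = 3860 Ω
X_C = 1/(ωC) = 9790 Ω
Net reactance X = X_L − X_C = -5930 Ω
Z = 848 − j5930 Ω
|Z| = √(848² + 5930²) = 5990 Ω
∠Z = arctan(-5930/848) = -81.9°
I = V/|Z| = 402 μA
P = VI cos φ = 2.41 × 0.000402 × cos(-81.9°) = 137 μW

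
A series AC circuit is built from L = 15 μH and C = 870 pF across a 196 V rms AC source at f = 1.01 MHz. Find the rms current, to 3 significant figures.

ω = 2πf = 6.346e+06 rad/s
X_L = ωL = 95.2 Ω
X_C = 1/(ωC) = 181 Ω
Net reactance X = X_L − X_C = -85.9 Ω
Z = − j85.9 Ω
|Z| = √(0² + 85.9²) = 85.9 Ω
I = V/|Z| = 196/85.9 = 2.28 A

2.28 A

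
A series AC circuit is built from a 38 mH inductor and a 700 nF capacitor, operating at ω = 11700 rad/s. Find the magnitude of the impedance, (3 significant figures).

X_L = ωL = 445 Ω
X_C = 1/(ωC) = 122 Ω
Net reactance X = X_L − X_C = 322 Ω
Z = j322 Ω
|Z| = √(0² + 322²) = 322 Ω

322 Ω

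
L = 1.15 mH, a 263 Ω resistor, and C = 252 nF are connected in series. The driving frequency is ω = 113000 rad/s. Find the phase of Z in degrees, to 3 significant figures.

X_L = ωL = 130 Ω
X_C = 1/(ωC) = 35.1 Ω
Net reactance X = X_L − X_C = 94.8 Ω
Z = 263 + j94.8 Ω
|Z| = √(263² + 94.8²) = 280 Ω
∠Z = arctan(94.8/263) = 19.8°

19.8°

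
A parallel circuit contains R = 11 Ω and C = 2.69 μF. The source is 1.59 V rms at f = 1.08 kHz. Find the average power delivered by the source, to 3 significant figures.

230 mW

ω = 2πf = 6786 rad/s
X_C = 1/(ωC) = 54.8 Ω
Parallel: admittances add. Y = 1/R + jωC
Y = (0.0909 + j0.0183) S
|Y| = 0.0927 S → |Z| = 1/|Y| = 10.8 Ω, ∠Z = −∠Y = -11.4°
I = V/|Z| = 147 mA
P = VI cos φ = 1.59 × 0.147 × cos(-11.4°) = 230 mW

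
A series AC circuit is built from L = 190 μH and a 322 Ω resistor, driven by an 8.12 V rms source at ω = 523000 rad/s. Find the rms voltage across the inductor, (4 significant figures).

X_L = ωL = 99.37 Ω
Z = 322.0 + j99.37 Ω
|Z| = √(322.0² + 99.37²) = 337.0 Ω
I = V/|Z| = 24.10 mA
V_L = I·|Z_L| = 0.02410 × 99.37 = 2.394 V

2.394 V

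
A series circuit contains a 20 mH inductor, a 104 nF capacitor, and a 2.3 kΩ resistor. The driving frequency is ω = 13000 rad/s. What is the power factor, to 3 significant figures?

0.979

X_L = ωL = 260 Ω
X_C = 1/(ωC) = 740 Ω
Net reactance X = X_L − X_C = -480 Ω
Z = 2300 − j480 Ω
|Z| = √(2300² + 480²) = 2350 Ω
∠Z = arctan(-480/2300) = -11.8°
cos φ = cos(-11.8°) = 0.979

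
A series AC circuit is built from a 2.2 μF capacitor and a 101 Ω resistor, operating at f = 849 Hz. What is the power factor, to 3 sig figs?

ω = 2πf = 5334 rad/s
X_C = 1/(ωC) = 85.2 Ω
Z = 101 − j85.2 Ω
|Z| = √(101² + 85.2²) = 132 Ω
∠Z = arctan(-85.2/101) = -40.2°
cos φ = cos(-40.2°) = 0.764

0.764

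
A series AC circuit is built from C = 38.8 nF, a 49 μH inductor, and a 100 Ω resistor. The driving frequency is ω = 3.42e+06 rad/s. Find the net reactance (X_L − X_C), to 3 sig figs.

X_L = ωL = 168 Ω
X_C = 1/(ωC) = 7.54 Ω
X = 168 − 7.54 = 160 Ω

160 Ω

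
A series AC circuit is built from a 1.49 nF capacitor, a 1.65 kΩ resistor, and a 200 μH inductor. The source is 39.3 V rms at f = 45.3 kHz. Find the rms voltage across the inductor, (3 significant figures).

ω = 2πf = 284600 rad/s
X_L = ωL = 56.9 Ω
X_C = 1/(ωC) = 2360 Ω
Net reactance X = X_L − X_C = -2300 Ω
Z = 1650 − j2300 Ω
|Z| = √(1650² + 2300²) = 2830 Ω
I = V/|Z| = 13.9 mA
V_L = I·|Z_L| = 0.0139 × 56.9 = 0.790 V

0.790 V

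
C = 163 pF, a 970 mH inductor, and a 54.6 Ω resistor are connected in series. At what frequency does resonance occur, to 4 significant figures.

12.66 kHz

ω₀ = 1/√(LC) = 1/√(0.97 × 1.63e-10) = 79530 rad/s
f₀ = ω₀/(2π) = 12.66 kHz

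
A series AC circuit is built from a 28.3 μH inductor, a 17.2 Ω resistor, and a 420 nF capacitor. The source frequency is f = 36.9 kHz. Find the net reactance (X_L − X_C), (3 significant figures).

-3.71 Ω

ω = 2πf = 231800 rad/s
X_L = ωL = 6.56 Ω
X_C = 1/(ωC) = 10.3 Ω
X = 6.56 − 10.3 = -3.71 Ω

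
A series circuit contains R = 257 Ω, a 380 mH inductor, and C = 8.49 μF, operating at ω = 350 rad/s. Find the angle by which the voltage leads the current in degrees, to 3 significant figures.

X_L = ωL = 133 Ω
X_C = 1/(ωC) = 337 Ω
Net reactance X = X_L − X_C = -204 Ω
Z = 257 − j204 Ω
|Z| = √(257² + 204²) = 328 Ω
∠Z = arctan(-204/257) = -38.4°

-38.4°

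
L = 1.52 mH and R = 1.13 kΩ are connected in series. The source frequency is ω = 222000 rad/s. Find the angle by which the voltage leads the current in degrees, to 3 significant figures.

16.6°

X_L = ωL = 337 Ω
Z = 1130 + j337 Ω
|Z| = √(1130² + 337²) = 1180 Ω
∠Z = arctan(337/1130) = 16.6°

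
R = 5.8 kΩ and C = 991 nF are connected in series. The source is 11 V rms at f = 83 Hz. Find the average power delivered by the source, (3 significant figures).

18.8 mW

ω = 2πf = 521.5 rad/s
X_C = 1/(ωC) = 1930 Ω
Z = 5800 − j1930 Ω
|Z| = √(5800² + 1930²) = 6110 Ω
∠Z = arctan(-1930/5800) = -18.4°
I = V/|Z| = 1.80 mA
P = VI cos φ = 11 × 0.00180 × cos(-18.4°) = 18.8 mW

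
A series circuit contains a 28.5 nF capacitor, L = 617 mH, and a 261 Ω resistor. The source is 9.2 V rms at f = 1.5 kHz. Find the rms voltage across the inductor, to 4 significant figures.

25.37 V

ω = 2πf = 9425 rad/s
X_L = ωL = 5815 Ω
X_C = 1/(ωC) = 3723 Ω
Net reactance X = X_L − X_C = 2092 Ω
Z = 261.0 + j2092 Ω
|Z| = √(261.0² + 2092²) = 2108 Ω
I = V/|Z| = 4.364 mA
V_L = I·|Z_L| = 0.004364 × 5815 = 25.37 V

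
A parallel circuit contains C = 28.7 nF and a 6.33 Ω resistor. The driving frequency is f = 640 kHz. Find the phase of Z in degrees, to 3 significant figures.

-36.1°

ω = 2πf = 4.021e+06 rad/s
X_C = 1/(ωC) = 8.66 Ω
Parallel: admittances add. Y = 1/R + jωC
Y = (0.158 + j0.115) S
|Y| = 0.196 S → |Z| = 1/|Y| = 5.11 Ω, ∠Z = −∠Y = -36.1°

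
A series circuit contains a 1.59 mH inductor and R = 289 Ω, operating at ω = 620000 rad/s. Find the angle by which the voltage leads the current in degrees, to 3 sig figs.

73.7°

X_L = ωL = 986 Ω
Z = 289 + j986 Ω
|Z| = √(289² + 986²) = 1030 Ω
∠Z = arctan(986/289) = 73.7°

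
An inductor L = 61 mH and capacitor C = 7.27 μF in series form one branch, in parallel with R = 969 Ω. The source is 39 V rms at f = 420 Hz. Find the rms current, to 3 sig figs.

361 mA

ω = 2πf = 2639 rad/s
X_L = ωL = 161 Ω
X_C = 1/(ωC) = 52.1 Ω
Branch 1: Z₁ = R = 969 Ω
Branch 2 (series LC): Z₂ = j(X_L − X_C) = j109 Ω
Parallel: Z = Z₁Z₂/(Z₁+Z₂), |Z| = 108 Ω, ∠Z = 83.6°
I = V/|Z| = 39/108 = 361 mA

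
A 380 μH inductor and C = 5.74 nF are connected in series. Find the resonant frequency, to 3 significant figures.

ω₀ = 1/√(LC) = 1/√(0.00038 × 5.74e-09) = 677100 rad/s
f₀ = ω₀/(2π) = 108 kHz

108 kHz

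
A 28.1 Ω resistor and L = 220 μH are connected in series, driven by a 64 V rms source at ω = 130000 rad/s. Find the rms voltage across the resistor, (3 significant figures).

X_L = ωL = 28.6 Ω
Z = 28.1 + j28.6 Ω
|Z| = √(28.1² + 28.6²) = 40.1 Ω
I = V/|Z| = 1.60 A
V_R = I·|Z_R| = 1.60 × 28.1 = 44.9 V

44.9 V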